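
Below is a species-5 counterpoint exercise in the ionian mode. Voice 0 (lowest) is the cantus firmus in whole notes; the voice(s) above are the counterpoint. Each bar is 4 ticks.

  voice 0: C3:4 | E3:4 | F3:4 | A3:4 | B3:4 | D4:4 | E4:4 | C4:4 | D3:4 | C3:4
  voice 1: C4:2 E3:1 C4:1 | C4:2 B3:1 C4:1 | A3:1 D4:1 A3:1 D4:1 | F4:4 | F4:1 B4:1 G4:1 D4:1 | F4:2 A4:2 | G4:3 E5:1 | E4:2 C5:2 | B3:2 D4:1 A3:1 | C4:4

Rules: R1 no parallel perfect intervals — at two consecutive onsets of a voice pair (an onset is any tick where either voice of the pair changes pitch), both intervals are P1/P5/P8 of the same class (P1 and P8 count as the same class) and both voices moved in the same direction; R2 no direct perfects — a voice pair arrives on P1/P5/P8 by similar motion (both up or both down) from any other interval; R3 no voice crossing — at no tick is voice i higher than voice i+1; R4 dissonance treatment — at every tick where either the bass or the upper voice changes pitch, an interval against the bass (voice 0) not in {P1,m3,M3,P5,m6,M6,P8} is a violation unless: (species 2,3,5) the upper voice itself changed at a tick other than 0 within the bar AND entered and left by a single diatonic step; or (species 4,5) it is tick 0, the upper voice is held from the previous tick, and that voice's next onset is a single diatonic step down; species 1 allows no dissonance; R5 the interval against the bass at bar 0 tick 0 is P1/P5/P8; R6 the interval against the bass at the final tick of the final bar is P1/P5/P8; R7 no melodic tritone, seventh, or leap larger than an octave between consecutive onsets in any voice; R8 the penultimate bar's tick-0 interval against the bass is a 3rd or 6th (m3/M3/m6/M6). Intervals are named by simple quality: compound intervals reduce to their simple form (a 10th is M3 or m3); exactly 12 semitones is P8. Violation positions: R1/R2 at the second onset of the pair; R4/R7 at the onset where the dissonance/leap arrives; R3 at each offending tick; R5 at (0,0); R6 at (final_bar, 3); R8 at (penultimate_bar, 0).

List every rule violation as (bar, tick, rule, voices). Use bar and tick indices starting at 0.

(4, 0, R4, (0, 1))
(4, 1, R7, (1,))
(8, 0, R7, (0,))
(8, 0, R7, (1,))

bar 0: v0=C3 v1=C4 downbeat P8
bar 1: v0=E3 v1=C4 downbeat m6
bar 2: v0=F3 v1=A3 downbeat M3
bar 3: v0=A3 v1=F4 downbeat m6
bar 4: v0=B3 v1=F4 downbeat TT
bar 5: v0=D4 v1=F4 downbeat m3
bar 6: v0=E4 v1=G4 downbeat m3
bar 7: v0=C4 v1=E4 downbeat M3
bar 8: v0=D3 v1=B3 downbeat M6
bar 9: v0=C3 v1=C4 downbeat P8
  -> R4 @ bar 4 tick 0 v(0, 1): B3/F4 TT untreated
  -> R7 @ bar 4 tick 1 v(1,): F4->B4 leap 6st
  -> R7 @ bar 8 tick 0 v(0,): C4->D3 leap 10st
  -> R7 @ bar 8 tick 0 v(1,): C5->B3 leap 13st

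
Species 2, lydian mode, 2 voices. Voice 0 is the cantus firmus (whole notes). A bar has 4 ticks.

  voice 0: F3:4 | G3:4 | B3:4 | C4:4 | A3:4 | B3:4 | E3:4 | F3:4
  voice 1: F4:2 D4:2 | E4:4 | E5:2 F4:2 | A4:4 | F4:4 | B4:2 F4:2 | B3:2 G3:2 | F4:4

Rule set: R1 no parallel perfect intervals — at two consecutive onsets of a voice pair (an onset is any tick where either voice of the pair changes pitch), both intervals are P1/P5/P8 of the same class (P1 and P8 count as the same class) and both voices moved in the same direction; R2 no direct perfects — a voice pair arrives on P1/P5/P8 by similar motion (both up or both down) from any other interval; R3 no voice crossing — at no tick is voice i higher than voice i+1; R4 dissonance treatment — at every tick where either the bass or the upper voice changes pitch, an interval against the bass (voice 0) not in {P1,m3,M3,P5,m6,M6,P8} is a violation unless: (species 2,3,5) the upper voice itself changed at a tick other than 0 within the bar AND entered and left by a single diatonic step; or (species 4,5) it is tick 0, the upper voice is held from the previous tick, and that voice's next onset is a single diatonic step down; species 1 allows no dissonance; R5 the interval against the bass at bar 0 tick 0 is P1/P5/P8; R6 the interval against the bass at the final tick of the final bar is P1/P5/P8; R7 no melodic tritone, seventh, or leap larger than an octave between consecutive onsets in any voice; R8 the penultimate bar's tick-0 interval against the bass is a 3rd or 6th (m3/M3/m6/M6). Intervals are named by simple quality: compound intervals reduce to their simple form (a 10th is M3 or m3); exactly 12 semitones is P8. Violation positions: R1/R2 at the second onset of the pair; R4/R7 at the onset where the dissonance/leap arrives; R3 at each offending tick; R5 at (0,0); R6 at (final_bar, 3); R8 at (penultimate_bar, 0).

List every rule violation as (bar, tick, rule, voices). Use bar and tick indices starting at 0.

bar 0: v0=F3 v1=F4 downbeat P8
bar 1: v0=G3 v1=E4 downbeat M6
bar 2: v0=B3 v1=E5 downbeat P4
bar 3: v0=C4 v1=A4 downbeat M6
bar 4: v0=A3 v1=F4 downbeat m6
bar 5: v0=B3 v1=B4 downbeat P8
bar 6: v0=E3 v1=B3 downbeat P5
bar 7: v0=F3 v1=F4 downbeat P8
  -> R4 @ bar 2 tick 0 v(0, 1): B3/E5 P4 untreated
  -> R4 @ bar 2 tick 2 v(0, 1): B3/F4 TT untreated
  -> R7 @ bar 2 tick 2 v(1,): E5->F4 leap 11st
  -> R2 @ bar 5 tick 0 v(0, 1): A3/F4 m6 -> B3/B4 P8 similar
  -> R7 @ bar 5 tick 0 v(1,): F4->B4 leap 6st
  -> R4 @ bar 5 tick 2 v(0, 1): B3/F4 TT untreated
  -> R7 @ bar 5 tick 2 v(1,): B4->F4 leap 6st
  -> R2 @ bar 6 tick 0 v(0, 1): B3/F4 TT -> E3/B3 P5 similar
  -> R7 @ bar 6 tick 0 v(1,): F4->B3 leap 6st
  -> R8 @ bar 6 tick 0 v(0, 1): penult P5 not 3rd/6th
  -> R2 @ bar 7 tick 0 v(0, 1): E3/G3 m3 -> F3/F4 P8 similar
  -> R7 @ bar 7 tick 0 v(1,): G3->F4 leap 10st

(2, 0, R4, (0, 1))
(2, 2, R4, (0, 1))
(2, 2, R7, (1,))
(5, 0, R2, (0, 1))
(5, 0, R7, (1,))
(5, 2, R4, (0, 1))
(5, 2, R7, (1,))
(6, 0, R2, (0, 1))
(6, 0, R7, (1,))
(6, 0, R8, (0, 1))
(7, 0, R2, (0, 1))
(7, 0, R7, (1,))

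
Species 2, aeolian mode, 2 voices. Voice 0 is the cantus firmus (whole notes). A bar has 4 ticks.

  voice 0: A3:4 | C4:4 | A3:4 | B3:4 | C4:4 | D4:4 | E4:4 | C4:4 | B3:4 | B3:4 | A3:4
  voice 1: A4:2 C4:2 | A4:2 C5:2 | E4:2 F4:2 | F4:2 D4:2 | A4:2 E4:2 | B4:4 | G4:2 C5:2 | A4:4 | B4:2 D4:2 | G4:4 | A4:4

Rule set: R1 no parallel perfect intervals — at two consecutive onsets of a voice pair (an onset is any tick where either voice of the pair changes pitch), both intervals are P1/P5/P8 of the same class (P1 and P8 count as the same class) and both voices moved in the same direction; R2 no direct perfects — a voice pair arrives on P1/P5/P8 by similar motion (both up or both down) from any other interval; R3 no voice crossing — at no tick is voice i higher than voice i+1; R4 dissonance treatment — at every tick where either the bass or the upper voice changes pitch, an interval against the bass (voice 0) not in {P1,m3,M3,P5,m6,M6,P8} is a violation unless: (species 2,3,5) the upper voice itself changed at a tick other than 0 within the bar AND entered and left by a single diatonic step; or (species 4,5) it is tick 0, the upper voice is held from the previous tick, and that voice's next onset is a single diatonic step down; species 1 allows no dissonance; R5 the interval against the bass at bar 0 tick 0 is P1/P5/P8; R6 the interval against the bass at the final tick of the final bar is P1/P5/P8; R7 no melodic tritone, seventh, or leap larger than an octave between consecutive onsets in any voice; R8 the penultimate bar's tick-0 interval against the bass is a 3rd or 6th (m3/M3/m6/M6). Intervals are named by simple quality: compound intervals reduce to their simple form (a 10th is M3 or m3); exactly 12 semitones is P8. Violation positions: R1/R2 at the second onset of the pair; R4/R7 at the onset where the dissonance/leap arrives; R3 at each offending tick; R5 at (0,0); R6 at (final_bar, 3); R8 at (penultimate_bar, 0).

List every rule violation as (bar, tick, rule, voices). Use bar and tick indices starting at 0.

bar 0: v0=A3 v1=A4 downbeat P8
bar 1: v0=C4 v1=A4 downbeat M6
bar 2: v0=A3 v1=E4 downbeat P5
bar 3: v0=B3 v1=F4 downbeat TT
bar 4: v0=C4 v1=A4 downbeat M6
bar 5: v0=D4 v1=B4 downbeat M6
bar 6: v0=E4 v1=G4 downbeat m3
bar 7: v0=C4 v1=A4 downbeat M6
bar 8: v0=B3 v1=B4 downbeat P8
bar 9: v0=B3 v1=G4 downbeat m6
bar 10: v0=A3 v1=A4 downbeat P8
  -> R2 @ bar 2 tick 0 v(0, 1): C4/C5 P8 -> A3/E4 P5 similar
  -> R4 @ bar 3 tick 0 v(0, 1): B3/F4 TT untreated

(2, 0, R2, (0, 1))
(3, 0, R4, (0, 1))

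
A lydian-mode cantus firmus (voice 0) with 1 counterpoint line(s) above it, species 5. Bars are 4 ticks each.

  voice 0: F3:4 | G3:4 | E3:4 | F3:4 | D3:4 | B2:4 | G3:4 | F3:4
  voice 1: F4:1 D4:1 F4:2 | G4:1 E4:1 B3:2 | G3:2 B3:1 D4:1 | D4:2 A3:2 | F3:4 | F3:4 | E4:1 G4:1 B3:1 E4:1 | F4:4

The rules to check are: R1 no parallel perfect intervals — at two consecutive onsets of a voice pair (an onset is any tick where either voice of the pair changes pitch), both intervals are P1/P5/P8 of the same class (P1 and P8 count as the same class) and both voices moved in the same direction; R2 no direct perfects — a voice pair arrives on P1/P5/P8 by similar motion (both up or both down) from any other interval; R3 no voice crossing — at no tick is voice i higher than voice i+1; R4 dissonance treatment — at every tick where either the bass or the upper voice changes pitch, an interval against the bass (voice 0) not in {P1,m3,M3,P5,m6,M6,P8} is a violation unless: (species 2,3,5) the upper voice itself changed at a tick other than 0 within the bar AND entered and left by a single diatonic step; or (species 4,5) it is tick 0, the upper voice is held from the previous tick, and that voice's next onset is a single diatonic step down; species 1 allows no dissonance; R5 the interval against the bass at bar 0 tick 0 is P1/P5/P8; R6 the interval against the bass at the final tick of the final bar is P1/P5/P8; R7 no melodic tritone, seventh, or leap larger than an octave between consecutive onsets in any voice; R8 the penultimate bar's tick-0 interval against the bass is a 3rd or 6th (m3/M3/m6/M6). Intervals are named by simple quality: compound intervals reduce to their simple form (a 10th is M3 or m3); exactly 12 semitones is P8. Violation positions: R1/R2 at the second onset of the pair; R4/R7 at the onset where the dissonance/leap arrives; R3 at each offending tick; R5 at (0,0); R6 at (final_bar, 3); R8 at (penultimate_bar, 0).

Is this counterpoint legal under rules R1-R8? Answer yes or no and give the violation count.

bar 0: v0=F3 v1=F4 (P8)
bar 1: v0=G3 v1=G4 (P8)
bar 2: v0=E3 v1=G3 (m3)
bar 3: v0=F3 v1=D4 (M6)
bar 4: v0=D3 v1=F3 (m3)
bar 5: v0=B2 v1=F3 (TT)
bar 6: v0=G3 v1=E4 (M6)
bar 7: v0=F3 v1=F4 (P8)
  R1 @ bar1.0: F3/F4 P8 -> G3/G4 P8 similar
  R4 @ bar2.3: E3/D4 m7 untreated
  R4 @ bar5.0: B2/F3 TT untreated
  R7 @ bar6.0: F3->E4 leap 11st

No (4 violations)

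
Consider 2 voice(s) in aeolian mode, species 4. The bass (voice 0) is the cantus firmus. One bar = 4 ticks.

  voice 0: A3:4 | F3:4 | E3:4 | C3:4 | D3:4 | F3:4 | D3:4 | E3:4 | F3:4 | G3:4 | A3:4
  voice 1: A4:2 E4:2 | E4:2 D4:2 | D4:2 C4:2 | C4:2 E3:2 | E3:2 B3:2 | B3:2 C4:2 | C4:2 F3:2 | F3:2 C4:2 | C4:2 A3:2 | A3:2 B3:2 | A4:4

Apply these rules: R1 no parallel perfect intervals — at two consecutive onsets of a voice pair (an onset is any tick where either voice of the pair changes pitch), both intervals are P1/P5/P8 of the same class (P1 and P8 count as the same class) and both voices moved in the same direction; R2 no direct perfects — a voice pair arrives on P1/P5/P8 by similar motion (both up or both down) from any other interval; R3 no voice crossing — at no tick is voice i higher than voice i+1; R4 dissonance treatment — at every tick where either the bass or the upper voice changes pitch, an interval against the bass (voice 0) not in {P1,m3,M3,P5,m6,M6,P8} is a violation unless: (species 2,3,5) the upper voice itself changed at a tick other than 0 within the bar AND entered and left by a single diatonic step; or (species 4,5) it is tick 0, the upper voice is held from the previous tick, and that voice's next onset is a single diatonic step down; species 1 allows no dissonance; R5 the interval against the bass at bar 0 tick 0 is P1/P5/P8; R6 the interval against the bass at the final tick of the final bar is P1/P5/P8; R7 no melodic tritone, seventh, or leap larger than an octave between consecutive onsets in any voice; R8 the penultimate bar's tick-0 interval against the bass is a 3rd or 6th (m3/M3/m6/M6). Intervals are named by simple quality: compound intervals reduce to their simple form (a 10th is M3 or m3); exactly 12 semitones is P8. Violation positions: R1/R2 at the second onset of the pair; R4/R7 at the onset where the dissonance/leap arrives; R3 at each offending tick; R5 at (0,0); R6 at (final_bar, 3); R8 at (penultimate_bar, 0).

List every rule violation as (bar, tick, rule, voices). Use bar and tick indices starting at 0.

(4, 0, R4, (0, 1))
(5, 0, R4, (0, 1))
(6, 0, R4, (0, 1))
(7, 0, R4, (0, 1))
(9, 0, R4, (0, 1))
(9, 0, R8, (0, 1))
(10, 0, R2, (0, 1))
(10, 0, R7, (1,))

bar 0: v0=A3 v1=A4 downbeat P8
bar 1: v0=F3 v1=E4 downbeat M7
bar 2: v0=E3 v1=D4 downbeat m7
bar 3: v0=C3 v1=C4 downbeat P8
bar 4: v0=D3 v1=E3 downbeat M2
bar 5: v0=F3 v1=B3 downbeat TT
bar 6: v0=D3 v1=C4 downbeat m7
bar 7: v0=E3 v1=F3 downbeat m2
bar 8: v0=F3 v1=C4 downbeat P5
bar 9: v0=G3 v1=A3 downbeat M2
bar 10: v0=A3 v1=A4 downbeat P8
  -> R4 @ bar 4 tick 0 v(0, 1): D3/E3 M2 untreated
  -> R4 @ bar 5 tick 0 v(0, 1): F3/B3 TT untreated
  -> R4 @ bar 6 tick 0 v(0, 1): D3/C4 m7 untreated
  -> R4 @ bar 7 tick 0 v(0, 1): E3/F3 m2 untreated
  -> R4 @ bar 9 tick 0 v(0, 1): G3/A3 M2 untreated
  -> R8 @ bar 9 tick 0 v(0, 1): penult M2 not 3rd/6th
  -> R2 @ bar 10 tick 0 v(0, 1): G3/B3 M3 -> A3/A4 P8 similar
  -> R7 @ bar 10 tick 0 v(1,): B3->A4 leap 10st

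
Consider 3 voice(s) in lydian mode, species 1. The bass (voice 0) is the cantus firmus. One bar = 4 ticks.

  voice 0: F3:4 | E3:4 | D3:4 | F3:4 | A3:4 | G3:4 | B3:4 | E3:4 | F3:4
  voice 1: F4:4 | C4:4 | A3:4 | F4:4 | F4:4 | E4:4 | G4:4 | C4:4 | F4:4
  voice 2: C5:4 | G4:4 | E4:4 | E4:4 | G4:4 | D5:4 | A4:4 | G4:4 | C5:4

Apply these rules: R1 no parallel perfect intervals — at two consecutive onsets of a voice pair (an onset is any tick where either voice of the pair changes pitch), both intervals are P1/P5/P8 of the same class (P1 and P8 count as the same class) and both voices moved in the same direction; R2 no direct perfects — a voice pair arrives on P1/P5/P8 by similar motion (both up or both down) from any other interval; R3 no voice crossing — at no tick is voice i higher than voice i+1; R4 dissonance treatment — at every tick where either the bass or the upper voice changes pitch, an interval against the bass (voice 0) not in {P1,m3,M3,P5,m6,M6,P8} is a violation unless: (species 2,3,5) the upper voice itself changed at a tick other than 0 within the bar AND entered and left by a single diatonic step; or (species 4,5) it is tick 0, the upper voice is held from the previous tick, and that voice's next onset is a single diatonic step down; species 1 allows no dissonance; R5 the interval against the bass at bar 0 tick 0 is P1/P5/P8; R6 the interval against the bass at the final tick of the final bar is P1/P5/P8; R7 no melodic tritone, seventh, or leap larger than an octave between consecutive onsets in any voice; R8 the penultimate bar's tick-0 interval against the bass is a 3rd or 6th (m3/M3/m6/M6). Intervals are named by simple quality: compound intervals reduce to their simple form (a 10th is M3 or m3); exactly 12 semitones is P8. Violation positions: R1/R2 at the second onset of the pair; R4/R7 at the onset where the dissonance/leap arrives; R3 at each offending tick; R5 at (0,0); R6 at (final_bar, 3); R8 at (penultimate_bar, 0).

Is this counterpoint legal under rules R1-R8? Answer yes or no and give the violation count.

bar 0: v0=F3 v1=F4 v2=C5 (P5)
bar 1: v0=E3 v1=C4 v2=G4 (m3)
bar 2: v0=D3 v1=A3 v2=E4 (M2)
bar 3: v0=F3 v1=F4 v2=E4 (M7)
bar 4: v0=A3 v1=F4 v2=G4 (m7)
bar 5: v0=G3 v1=E4 v2=D5 (P5)
bar 6: v0=B3 v1=G4 v2=A4 (m7)
bar 7: v0=E3 v1=C4 v2=G4 (m3)
bar 8: v0=F3 v1=F4 v2=C5 (P5)
  R1 @ bar1.0: F4/C5 P5 -> C4/G4 P5 similar
  R1 @ bar2.0: C4/G4 P5 -> A3/E4 P5 similar
  R2 @ bar2.0: E3/C4 m6 -> D3/A3 P5 similar
  R4 @ bar2.0: D3/E4 M2 untreated
  R2 @ bar3.0: D3/A3 P5 -> F3/F4 P8 similar
  R3 @ bar3.0: F4 above E4
  R4 @ bar3.0: F3/E4 M7 untreated
  R3 @ bar3.1: F4 above E4
  R3 @ bar3.2: F4 above E4
  R3 @ bar3.3: F4 above E4
  R4 @ bar4.0: A3/G4 m7 untreated
  R4 @ bar6.0: B3/A4 m7 untreated
  R2 @ bar7.0: G4/A4 M2 -> C4/G4 P5 similar
  R1 @ bar8.0: C4/G4 P5 -> F4/C5 P5 similar
  R2 @ bar8.0: E3/C4 m6 -> F3/F4 P8 similar
  R2 @ bar8.0: E3/G4 m3 -> F3/C5 P5 similar

No (16 violations)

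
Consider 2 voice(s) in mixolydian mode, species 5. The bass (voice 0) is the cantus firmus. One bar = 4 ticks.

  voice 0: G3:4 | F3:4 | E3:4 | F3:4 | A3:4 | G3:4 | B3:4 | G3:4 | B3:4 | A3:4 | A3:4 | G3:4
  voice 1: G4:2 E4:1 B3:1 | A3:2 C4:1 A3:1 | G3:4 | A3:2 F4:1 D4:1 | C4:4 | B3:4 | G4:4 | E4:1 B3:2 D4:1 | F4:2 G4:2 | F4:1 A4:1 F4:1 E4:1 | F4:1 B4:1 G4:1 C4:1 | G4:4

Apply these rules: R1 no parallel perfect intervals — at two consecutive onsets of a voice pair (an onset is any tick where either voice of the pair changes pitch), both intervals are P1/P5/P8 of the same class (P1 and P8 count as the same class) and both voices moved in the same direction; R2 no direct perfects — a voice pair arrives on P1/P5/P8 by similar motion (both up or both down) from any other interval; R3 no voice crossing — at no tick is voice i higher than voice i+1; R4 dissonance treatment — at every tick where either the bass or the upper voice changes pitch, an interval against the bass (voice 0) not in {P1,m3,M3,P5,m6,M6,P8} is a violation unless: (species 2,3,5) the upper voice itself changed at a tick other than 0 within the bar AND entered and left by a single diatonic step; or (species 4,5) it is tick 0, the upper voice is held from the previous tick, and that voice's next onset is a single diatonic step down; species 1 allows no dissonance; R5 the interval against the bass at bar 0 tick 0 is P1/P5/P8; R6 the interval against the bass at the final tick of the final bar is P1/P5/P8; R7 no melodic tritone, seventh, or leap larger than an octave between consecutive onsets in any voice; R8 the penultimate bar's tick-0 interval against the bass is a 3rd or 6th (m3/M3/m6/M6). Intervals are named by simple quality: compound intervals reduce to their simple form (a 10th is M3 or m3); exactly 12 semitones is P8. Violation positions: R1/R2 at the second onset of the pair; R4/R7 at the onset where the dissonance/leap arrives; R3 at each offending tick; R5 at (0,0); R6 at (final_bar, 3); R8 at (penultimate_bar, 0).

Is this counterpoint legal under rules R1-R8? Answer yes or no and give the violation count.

No (4 violations)

bar 0: v0=G3 v1=G4 (P8)
bar 1: v0=F3 v1=A3 (M3)
bar 2: v0=E3 v1=G3 (m3)
bar 3: v0=F3 v1=A3 (M3)
bar 4: v0=A3 v1=C4 (m3)
bar 5: v0=G3 v1=B3 (M3)
bar 6: v0=B3 v1=G4 (m6)
bar 7: v0=G3 v1=E4 (M6)
bar 8: v0=B3 v1=F4 (TT)
bar 9: v0=A3 v1=F4 (m6)
bar 10: v0=A3 v1=F4 (m6)
bar 11: v0=G3 v1=G4 (P8)
  R4 @ bar8.0: B3/F4 TT untreated
  R4 @ bar10.1: A3/B4 M2 untreated
  R7 @ bar10.1: F4->B4 leap 6st
  R4 @ bar10.2: A3/G4 m7 untreated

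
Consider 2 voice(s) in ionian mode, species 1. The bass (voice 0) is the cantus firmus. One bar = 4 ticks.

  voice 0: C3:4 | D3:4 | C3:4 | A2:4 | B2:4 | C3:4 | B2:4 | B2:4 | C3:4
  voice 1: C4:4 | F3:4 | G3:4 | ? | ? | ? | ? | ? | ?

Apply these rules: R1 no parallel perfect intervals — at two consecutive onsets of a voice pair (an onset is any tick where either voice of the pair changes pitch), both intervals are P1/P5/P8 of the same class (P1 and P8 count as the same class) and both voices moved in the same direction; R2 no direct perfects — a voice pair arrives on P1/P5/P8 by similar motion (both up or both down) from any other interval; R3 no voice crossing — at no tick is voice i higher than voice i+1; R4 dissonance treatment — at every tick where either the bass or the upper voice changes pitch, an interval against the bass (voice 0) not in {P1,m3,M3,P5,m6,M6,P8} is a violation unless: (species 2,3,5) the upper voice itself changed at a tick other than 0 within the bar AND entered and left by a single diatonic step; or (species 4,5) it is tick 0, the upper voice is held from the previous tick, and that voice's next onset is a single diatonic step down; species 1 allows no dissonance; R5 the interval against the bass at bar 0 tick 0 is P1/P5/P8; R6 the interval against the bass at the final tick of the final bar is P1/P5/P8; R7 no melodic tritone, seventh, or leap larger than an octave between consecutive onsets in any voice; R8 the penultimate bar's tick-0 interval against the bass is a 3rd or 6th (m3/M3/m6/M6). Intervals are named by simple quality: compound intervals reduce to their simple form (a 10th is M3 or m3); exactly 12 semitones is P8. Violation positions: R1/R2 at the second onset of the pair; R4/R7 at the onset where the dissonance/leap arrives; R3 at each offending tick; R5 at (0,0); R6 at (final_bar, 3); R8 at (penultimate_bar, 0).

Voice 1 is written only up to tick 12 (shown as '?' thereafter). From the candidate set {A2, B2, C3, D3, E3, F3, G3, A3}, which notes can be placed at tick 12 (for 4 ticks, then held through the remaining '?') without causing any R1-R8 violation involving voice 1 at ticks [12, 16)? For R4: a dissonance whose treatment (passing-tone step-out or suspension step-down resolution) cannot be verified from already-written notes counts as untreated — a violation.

{A3, C3, F3}

A2: violates R2,R7
B2: violates R4
C3: legal
D3: violates R4
E3: violates R1
F3: legal
G3: violates R4
A3: legal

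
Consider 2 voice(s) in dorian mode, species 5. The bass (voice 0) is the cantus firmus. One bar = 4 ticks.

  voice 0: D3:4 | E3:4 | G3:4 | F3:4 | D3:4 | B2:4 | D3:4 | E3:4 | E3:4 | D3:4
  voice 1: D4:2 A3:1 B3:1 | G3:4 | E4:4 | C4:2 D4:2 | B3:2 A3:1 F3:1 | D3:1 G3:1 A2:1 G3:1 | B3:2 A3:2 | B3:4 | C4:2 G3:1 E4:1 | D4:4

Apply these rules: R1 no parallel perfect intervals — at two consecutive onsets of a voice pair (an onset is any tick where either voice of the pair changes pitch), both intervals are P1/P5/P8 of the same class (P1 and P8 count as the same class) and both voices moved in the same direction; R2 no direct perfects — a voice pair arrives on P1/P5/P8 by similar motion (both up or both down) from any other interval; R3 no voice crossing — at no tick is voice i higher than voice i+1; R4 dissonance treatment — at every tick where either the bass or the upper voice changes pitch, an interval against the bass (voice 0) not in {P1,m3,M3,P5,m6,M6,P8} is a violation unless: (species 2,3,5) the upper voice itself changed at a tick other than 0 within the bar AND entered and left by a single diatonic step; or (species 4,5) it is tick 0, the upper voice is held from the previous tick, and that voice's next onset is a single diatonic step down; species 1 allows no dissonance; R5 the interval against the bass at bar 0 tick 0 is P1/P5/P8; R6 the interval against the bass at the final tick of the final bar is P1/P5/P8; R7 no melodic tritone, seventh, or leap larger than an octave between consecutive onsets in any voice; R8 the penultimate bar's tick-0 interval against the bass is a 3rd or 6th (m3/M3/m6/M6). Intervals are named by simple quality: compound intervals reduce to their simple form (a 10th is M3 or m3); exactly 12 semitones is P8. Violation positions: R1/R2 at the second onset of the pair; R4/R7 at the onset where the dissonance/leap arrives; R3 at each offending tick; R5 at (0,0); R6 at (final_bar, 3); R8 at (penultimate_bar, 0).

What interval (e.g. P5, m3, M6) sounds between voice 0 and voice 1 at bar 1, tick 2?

m3

voice 0=E3 voice 1=G3 -> m3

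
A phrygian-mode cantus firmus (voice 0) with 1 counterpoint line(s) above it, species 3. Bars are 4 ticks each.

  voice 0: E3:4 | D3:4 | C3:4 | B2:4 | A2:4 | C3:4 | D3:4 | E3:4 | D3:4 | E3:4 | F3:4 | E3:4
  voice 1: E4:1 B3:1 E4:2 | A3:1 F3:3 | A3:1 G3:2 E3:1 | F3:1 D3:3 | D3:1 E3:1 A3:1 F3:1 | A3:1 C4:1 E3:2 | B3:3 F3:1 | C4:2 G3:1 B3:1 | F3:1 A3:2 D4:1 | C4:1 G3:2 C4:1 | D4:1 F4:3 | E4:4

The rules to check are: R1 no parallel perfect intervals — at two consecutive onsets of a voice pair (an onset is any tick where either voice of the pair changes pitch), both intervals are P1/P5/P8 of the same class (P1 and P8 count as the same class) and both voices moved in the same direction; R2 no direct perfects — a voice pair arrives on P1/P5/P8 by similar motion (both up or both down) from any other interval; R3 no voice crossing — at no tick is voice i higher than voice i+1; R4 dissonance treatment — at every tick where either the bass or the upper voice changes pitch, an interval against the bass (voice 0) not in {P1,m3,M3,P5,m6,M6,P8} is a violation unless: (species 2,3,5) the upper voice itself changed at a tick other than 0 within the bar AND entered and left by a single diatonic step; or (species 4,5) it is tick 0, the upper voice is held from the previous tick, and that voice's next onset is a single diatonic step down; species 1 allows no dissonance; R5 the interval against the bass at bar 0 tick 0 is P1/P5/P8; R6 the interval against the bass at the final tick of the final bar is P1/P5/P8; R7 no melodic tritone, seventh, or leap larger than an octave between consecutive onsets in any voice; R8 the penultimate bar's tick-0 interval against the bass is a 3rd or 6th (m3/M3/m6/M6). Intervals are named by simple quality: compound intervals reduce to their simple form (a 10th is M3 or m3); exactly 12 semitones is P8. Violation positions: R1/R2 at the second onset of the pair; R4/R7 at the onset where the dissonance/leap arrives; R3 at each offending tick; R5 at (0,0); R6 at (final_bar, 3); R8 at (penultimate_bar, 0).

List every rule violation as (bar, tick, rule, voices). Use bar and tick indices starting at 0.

bar 0: v0=E3 v1=E4 downbeat P8
bar 1: v0=D3 v1=A3 downbeat P5
bar 2: v0=C3 v1=A3 downbeat M6
bar 3: v0=B2 v1=F3 downbeat TT
bar 4: v0=A2 v1=D3 downbeat P4
bar 5: v0=C3 v1=A3 downbeat M6
bar 6: v0=D3 v1=B3 downbeat M6
bar 7: v0=E3 v1=C4 downbeat m6
bar 8: v0=D3 v1=F3 downbeat m3
bar 9: v0=E3 v1=C4 downbeat m6
bar 10: v0=F3 v1=D4 downbeat M6
bar 11: v0=E3 v1=E4 downbeat P8
  -> R2 @ bar 1 tick 0 v(0, 1): E3/E4 P8 -> D3/A3 P5 similar
  -> R4 @ bar 3 tick 0 v(0, 1): B2/F3 TT untreated
  -> R4 @ bar 4 tick 0 v(0, 1): A2/D3 P4 untreated
  -> R7 @ bar 6 tick 3 v(1,): B3->F3 leap 6st
  -> R7 @ bar 8 tick 0 v(1,): B3->F3 leap 6st
  -> R1 @ bar 11 tick 0 v(0, 1): F3/F4 P8 -> E3/E4 P8 similar

(1, 0, R2, (0, 1))
(3, 0, R4, (0, 1))
(4, 0, R4, (0, 1))
(6, 3, R7, (1,))
(8, 0, R7, (1,))
(11, 0, R1, (0, 1))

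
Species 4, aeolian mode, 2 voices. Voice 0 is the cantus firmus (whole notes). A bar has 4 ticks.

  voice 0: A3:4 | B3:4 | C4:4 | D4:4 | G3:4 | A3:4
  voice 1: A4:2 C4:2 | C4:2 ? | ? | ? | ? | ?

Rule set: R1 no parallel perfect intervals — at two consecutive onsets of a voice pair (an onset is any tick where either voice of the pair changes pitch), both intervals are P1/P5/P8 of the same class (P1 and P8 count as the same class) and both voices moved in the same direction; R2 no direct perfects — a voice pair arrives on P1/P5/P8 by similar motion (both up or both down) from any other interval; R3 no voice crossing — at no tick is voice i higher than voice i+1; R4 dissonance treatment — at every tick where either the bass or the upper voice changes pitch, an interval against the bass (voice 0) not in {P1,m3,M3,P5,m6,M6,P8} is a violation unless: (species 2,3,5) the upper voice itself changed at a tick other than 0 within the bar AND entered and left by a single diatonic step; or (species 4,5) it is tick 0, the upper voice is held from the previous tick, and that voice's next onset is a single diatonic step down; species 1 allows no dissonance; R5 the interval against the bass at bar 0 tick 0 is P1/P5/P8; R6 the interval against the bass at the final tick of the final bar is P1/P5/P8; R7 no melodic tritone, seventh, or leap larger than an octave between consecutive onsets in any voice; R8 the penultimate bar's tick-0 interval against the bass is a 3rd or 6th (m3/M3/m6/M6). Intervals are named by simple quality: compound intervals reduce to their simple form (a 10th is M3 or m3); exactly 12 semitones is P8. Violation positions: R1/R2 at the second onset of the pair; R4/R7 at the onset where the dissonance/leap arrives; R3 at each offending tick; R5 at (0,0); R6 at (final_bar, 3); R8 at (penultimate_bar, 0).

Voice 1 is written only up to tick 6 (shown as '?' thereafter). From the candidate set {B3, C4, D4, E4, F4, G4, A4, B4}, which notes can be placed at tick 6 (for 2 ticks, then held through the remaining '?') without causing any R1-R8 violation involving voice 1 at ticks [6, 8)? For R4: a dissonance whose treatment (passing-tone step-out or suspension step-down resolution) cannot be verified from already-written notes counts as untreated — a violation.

B3: legal
C4: legal
D4: legal
E4: violates R4
F4: violates R4
G4: legal
A4: violates R4
B4: violates R7

{B3, C4, D4, G4}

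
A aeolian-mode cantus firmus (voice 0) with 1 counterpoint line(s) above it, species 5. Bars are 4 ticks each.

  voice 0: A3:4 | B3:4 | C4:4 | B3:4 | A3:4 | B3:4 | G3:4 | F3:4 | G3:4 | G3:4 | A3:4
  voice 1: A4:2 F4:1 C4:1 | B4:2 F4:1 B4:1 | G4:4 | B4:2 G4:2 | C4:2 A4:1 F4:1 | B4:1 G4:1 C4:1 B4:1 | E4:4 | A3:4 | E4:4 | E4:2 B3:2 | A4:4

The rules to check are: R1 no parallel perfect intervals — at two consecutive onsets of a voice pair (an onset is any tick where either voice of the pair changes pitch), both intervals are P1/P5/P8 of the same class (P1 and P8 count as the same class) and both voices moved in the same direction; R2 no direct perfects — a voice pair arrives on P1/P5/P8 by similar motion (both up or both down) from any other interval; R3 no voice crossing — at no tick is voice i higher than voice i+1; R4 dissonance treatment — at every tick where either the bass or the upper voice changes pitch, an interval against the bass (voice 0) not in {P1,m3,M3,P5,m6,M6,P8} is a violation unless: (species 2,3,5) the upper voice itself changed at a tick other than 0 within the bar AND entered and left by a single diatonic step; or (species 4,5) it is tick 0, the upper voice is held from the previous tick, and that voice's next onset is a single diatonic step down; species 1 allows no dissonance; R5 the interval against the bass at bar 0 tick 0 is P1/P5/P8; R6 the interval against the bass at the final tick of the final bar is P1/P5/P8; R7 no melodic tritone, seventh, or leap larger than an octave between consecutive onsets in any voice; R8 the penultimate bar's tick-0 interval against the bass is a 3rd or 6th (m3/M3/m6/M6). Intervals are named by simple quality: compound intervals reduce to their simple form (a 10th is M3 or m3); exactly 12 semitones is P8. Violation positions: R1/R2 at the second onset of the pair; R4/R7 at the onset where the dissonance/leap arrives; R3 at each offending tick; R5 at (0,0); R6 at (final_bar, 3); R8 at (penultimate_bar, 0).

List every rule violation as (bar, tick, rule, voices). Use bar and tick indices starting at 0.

(1, 0, R2, (0, 1))
(1, 0, R7, (1,))
(1, 2, R4, (0, 1))
(1, 2, R7, (1,))
(1, 3, R7, (1,))
(5, 0, R2, (0, 1))
(5, 0, R7, (1,))
(5, 2, R4, (0, 1))
(5, 3, R7, (1,))
(10, 0, R2, (0, 1))
(10, 0, R7, (1,))

bar 0: v0=A3 v1=A4 downbeat P8
bar 1: v0=B3 v1=B4 downbeat P8
bar 2: v0=C4 v1=G4 downbeat P5
bar 3: v0=B3 v1=B4 downbeat P8
bar 4: v0=A3 v1=C4 downbeat m3
bar 5: v0=B3 v1=B4 downbeat P8
bar 6: v0=G3 v1=E4 downbeat M6
bar 7: v0=F3 v1=A3 downbeat M3
bar 8: v0=G3 v1=E4 downbeat M6
bar 9: v0=G3 v1=E4 downbeat M6
bar 10: v0=A3 v1=A4 downbeat P8
  -> R2 @ bar 1 tick 0 v(0, 1): A3/C4 m3 -> B3/B4 P8 similar
  -> R7 @ bar 1 tick 0 v(1,): C4->B4 leap 11st
  -> R4 @ bar 1 tick 2 v(0, 1): B3/F4 TT untreated
  -> R7 @ bar 1 tick 2 v(1,): B4->F4 leap 6st
  -> R7 @ bar 1 tick 3 v(1,): F4->B4 leap 6st
  -> R2 @ bar 5 tick 0 v(0, 1): A3/F4 m6 -> B3/B4 P8 similar
  -> R7 @ bar 5 tick 0 v(1,): F4->B4 leap 6st
  -> R4 @ bar 5 tick 2 v(0, 1): B3/C4 m2 untreated
  -> R7 @ bar 5 tick 3 v(1,): C4->B4 leap 11st
  -> R2 @ bar 10 tick 0 v(0, 1): G3/B3 M3 -> A3/A4 P8 similar
  -> R7 @ bar 10 tick 0 v(1,): B3->A4 leap 10st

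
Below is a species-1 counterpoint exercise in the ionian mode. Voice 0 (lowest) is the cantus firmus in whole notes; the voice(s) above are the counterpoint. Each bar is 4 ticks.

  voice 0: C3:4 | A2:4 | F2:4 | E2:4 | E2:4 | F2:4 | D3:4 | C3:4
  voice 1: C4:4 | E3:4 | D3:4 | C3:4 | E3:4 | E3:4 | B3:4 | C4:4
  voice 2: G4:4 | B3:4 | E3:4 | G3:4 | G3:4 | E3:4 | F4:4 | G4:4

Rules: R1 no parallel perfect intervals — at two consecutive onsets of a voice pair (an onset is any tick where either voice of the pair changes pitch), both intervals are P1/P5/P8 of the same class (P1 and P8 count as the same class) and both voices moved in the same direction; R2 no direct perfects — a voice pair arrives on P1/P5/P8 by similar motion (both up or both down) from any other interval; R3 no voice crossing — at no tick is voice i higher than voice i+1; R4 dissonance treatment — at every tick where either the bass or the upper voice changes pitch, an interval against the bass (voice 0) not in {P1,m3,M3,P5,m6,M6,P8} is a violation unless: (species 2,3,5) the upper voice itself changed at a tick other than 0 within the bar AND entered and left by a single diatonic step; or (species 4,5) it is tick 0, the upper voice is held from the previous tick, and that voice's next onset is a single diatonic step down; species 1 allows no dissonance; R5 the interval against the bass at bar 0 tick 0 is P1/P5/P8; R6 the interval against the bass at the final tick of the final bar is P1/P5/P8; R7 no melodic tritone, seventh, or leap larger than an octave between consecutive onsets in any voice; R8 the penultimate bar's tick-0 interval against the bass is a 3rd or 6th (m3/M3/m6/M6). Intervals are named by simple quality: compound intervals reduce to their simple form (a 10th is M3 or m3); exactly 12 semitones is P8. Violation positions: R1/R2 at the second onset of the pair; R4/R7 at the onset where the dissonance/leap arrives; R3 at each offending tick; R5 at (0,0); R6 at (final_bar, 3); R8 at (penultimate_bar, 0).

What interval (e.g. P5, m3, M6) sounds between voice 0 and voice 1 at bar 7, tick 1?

P8

voice 0=C3 voice 1=C4 -> P8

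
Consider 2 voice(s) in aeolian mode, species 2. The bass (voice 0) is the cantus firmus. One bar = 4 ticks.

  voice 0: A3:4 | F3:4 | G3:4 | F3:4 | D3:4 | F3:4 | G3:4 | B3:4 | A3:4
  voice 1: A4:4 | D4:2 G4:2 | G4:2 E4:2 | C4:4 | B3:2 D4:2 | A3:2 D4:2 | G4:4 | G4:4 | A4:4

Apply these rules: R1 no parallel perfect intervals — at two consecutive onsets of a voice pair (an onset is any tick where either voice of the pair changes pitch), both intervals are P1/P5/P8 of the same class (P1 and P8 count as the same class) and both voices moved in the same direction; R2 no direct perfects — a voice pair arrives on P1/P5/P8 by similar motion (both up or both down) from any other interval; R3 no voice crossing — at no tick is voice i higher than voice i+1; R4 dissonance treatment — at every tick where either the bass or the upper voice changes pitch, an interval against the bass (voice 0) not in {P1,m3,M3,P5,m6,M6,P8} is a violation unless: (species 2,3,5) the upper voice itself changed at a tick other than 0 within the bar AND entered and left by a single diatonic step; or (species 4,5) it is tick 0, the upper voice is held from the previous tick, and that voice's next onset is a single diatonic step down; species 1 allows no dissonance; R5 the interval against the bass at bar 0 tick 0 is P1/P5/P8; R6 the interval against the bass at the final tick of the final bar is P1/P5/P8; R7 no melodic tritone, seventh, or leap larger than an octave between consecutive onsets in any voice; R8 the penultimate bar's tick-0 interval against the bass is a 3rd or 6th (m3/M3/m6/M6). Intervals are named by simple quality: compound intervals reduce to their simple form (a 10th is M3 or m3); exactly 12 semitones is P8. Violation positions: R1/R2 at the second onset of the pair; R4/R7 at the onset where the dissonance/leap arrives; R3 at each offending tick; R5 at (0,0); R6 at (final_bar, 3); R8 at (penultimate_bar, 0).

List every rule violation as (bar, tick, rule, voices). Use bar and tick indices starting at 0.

bar 0: v0=A3 v1=A4 downbeat P8
bar 1: v0=F3 v1=D4 downbeat M6
bar 2: v0=G3 v1=G4 downbeat P8
bar 3: v0=F3 v1=C4 downbeat P5
bar 4: v0=D3 v1=B3 downbeat M6
bar 5: v0=F3 v1=A3 downbeat M3
bar 6: v0=G3 v1=G4 downbeat P8
bar 7: v0=B3 v1=G4 downbeat m6
bar 8: v0=A3 v1=A4 downbeat P8
  -> R4 @ bar 1 tick 2 v(0, 1): F3/G4 M2 untreated
  -> R2 @ bar 3 tick 0 v(0, 1): G3/E4 M6 -> F3/C4 P5 similar
  -> R2 @ bar 6 tick 0 v(0, 1): F3/D4 M6 -> G3/G4 P8 similar

(1, 2, R4, (0, 1))
(3, 0, R2, (0, 1))
(6, 0, R2, (0, 1))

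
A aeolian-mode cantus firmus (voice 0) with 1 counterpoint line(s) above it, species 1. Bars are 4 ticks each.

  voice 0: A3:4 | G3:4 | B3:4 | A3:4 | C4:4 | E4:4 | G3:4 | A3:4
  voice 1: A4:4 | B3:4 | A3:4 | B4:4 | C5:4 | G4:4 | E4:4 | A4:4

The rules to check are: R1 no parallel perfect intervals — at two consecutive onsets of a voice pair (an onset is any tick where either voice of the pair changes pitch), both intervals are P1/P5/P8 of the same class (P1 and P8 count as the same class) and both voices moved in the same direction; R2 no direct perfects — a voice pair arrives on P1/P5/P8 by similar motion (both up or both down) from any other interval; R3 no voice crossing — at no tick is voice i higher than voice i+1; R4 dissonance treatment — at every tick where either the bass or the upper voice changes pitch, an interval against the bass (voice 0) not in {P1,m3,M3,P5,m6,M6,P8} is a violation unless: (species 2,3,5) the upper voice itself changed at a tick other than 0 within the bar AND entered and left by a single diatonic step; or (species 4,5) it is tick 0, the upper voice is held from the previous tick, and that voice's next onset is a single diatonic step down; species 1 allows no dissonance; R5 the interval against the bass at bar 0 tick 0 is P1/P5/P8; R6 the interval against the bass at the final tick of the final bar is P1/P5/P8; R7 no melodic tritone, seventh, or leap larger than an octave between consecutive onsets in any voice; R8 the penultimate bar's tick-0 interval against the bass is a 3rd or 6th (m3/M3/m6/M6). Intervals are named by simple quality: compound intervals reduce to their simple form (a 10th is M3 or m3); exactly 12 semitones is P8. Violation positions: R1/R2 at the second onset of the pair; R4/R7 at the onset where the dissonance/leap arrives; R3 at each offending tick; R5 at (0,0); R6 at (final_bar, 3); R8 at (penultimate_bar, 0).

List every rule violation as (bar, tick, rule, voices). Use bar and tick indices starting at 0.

bar 0: v0=A3 v1=A4 downbeat P8
bar 1: v0=G3 v1=B3 downbeat M3
bar 2: v0=B3 v1=A3 downbeat M2
bar 3: v0=A3 v1=B4 downbeat M2
bar 4: v0=C4 v1=C5 downbeat P8
bar 5: v0=E4 v1=G4 downbeat m3
bar 6: v0=G3 v1=E4 downbeat M6
bar 7: v0=A3 v1=A4 downbeat P8
  -> R7 @ bar 1 tick 0 v(1,): A4->B3 leap 10st
  -> R3 @ bar 2 tick 0 v(0, 1): B3 above A3
  -> R4 @ bar 2 tick 0 v(0, 1): B3/A3 M2 untreated
  -> R3 @ bar 2 tick 1 v(0, 1): B3 above A3
  -> R3 @ bar 2 tick 2 v(0, 1): B3 above A3
  -> R3 @ bar 2 tick 3 v(0, 1): B3 above A3
  -> R4 @ bar 3 tick 0 v(0, 1): A3/B4 M2 untreated
  -> R7 @ bar 3 tick 0 v(1,): A3->B4 leap 14st
  -> R2 @ bar 4 tick 0 v(0, 1): A3/B4 M2 -> C4/C5 P8 similar
  -> R2 @ bar 7 tick 0 v(0, 1): G3/E4 M6 -> A3/A4 P8 similar

(1, 0, R7, (1,))
(2, 0, R3, (0, 1))
(2, 0, R4, (0, 1))
(2, 1, R3, (0, 1))
(2, 2, R3, (0, 1))
(2, 3, R3, (0, 1))
(3, 0, R4, (0, 1))
(3, 0, R7, (1,))
(4, 0, R2, (0, 1))
(7, 0, R2, (0, 1))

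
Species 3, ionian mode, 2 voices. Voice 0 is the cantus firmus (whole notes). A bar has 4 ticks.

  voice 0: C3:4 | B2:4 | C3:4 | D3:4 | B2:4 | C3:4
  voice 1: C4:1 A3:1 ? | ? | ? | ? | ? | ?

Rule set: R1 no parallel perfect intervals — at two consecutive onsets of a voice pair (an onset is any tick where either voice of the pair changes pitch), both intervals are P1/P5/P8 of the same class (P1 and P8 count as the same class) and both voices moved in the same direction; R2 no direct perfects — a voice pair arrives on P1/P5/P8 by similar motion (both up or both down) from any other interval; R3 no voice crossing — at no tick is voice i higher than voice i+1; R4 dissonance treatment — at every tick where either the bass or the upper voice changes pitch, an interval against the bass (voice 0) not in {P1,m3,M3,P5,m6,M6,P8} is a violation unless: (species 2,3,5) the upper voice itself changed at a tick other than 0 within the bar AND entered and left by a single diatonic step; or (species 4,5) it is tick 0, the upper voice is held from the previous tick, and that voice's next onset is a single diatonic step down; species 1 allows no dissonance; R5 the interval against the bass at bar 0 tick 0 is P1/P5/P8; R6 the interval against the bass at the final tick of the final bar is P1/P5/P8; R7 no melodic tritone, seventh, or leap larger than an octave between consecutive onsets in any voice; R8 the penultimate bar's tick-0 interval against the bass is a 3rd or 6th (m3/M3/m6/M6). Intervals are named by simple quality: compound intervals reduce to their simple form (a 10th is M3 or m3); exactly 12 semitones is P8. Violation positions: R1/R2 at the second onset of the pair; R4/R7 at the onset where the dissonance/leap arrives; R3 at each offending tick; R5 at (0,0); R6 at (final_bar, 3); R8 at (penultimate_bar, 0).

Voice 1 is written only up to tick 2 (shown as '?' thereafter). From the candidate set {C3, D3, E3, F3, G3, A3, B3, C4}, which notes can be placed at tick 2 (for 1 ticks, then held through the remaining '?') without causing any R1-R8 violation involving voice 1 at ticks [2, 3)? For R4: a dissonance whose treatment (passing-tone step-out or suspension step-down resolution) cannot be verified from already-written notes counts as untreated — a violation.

{A3, C3, C4, E3, G3}

C3: legal
D3: violates R4
E3: legal
F3: violates R4
G3: legal
A3: legal
B3: violates R4
C4: legal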